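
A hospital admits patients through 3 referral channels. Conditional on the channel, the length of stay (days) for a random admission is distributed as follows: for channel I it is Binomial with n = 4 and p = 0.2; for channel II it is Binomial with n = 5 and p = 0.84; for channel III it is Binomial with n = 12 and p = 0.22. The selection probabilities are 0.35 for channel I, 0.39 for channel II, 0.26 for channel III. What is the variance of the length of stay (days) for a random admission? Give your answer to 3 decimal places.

Per component, I: μ=0.8, E[X²]=1.28; II: μ=4.2, E[X²]=18.312; III: μ=2.64, E[X²]=9.0288.
E[X] = 0.35·0.8 + 0.39·4.2 + 0.26·2.64 = 2.6044.
E[X²] = 0.35·1.28 + 0.39·18.312 + 0.26·9.0288 = 9.93717.
Var(X) = E[X²] − (E[X])² = 9.93717 − 6.7829 = 3.15427.

3.154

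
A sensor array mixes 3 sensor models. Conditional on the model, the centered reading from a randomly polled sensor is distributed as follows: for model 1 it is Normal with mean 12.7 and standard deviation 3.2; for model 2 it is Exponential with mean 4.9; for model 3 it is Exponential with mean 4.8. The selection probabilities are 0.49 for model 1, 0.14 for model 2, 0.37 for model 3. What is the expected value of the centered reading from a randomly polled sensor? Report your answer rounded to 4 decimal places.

8.6850

Component means — 1: 12.7; 2: 4.9; 3: 4.8.
E[X] = 0.49·12.7 + 0.14·4.9 + 0.37·4.8 = 8.685.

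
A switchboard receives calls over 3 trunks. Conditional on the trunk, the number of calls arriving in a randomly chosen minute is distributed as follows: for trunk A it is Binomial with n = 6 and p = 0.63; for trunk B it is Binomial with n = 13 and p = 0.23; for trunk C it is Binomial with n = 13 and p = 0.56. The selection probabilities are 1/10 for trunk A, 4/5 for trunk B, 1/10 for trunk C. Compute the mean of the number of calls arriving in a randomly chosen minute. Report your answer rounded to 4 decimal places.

Component means — A: 3.78; B: 2.99; C: 7.28.
E[X] = 0.1·3.78 + 0.8·2.99 + 0.1·7.28 = 3.498.

3.4980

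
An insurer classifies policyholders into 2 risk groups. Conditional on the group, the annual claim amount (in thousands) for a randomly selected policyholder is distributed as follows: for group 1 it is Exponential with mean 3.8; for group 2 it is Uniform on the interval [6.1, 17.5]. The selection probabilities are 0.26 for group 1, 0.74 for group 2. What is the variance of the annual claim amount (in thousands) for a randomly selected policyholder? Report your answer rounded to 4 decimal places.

24.0822

Per component, 1: μ=3.8, E[X²]=28.88; 2: μ=11.8, E[X²]=150.07.
E[X] = 0.26·3.8 + 0.74·11.8 = 9.72.
E[X²] = 0.26·28.88 + 0.74·150.07 = 118.561.
Var(X) = E[X²] − (E[X])² = 118.561 − 94.4784 = 24.0822.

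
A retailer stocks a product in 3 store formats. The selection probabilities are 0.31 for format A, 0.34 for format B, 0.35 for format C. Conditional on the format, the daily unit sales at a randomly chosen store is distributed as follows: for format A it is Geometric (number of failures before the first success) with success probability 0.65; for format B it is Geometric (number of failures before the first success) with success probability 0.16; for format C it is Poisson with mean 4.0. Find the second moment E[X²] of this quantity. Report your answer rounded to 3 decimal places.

27.874

For each component E[X²] = Var + (mean)², giving A: 1.11834; B: 60.375; C: 20.
Overall E[X²] = 0.31·1.11834 + 0.34·60.375 + 0.35·20 = 27.8742.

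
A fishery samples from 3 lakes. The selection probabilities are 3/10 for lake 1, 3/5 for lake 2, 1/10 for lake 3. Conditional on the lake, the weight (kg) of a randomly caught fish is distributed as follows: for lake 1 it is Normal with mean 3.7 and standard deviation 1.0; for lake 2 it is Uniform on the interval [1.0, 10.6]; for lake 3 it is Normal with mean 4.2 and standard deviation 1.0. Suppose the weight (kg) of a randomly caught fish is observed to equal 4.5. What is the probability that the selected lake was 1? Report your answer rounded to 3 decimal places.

0.463

Likelihoods f(4.5 | ·): 1: 0.289692; 2: 0.104167; 3: 0.381388.
Posterior ∝ prior × likelihood. Numerator for 1: 0.3·0.289692 = 0.0869075.
Normalizing constant: 0.3·0.289692 + 0.6·0.104167 + 0.1·0.381388 = 0.187546.
P(1 | observation) = 0.0869075 / 0.187546 = 0.463392.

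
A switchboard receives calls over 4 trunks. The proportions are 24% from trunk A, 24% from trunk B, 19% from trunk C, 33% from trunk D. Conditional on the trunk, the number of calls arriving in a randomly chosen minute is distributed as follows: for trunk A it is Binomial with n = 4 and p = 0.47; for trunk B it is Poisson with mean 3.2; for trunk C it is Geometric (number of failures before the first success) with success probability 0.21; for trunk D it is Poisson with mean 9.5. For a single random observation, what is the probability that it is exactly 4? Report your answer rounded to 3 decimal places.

0.078

Conditional on each trunk, P(X = 4): A: 0.0487968; B: 0.178093; C: 0.0817952; D: 0.025403.
By total probability, P(X = 4) = 0.24·0.0487968 + 0.24·0.178093 + 0.19·0.0817952 + 0.33·0.025403 = 0.0783776.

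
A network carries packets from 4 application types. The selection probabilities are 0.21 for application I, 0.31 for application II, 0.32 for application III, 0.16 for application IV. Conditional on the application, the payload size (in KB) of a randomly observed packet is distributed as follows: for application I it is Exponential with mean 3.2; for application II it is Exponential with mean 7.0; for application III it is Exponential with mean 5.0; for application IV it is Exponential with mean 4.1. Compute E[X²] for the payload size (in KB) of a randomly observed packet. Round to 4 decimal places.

56.0600

For each component E[X²] = Var + (mean)², giving I: 20.48; II: 98; III: 50; IV: 33.62.
Overall E[X²] = 0.21·20.48 + 0.31·98 + 0.32·50 + 0.16·33.62 = 56.06.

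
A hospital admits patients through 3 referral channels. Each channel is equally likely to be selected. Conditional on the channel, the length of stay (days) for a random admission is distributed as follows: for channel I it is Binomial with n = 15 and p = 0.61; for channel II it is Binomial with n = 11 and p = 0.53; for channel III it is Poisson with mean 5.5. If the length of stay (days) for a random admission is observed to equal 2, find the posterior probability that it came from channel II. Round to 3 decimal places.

0.218

Likelihoods P(X=2 | ·): I: 0.000188664; II: 0.01729; III: 0.0618124.
Posterior ∝ prior × likelihood. Numerator for II: 0.333333·0.01729 = 0.00576334.
Normalizing constant: 0.333333·0.000188664 + 0.333333·0.01729 + 0.333333·0.0618124 = 0.0264304.
P(II | observation) = 0.00576334 / 0.0264304 = 0.218057.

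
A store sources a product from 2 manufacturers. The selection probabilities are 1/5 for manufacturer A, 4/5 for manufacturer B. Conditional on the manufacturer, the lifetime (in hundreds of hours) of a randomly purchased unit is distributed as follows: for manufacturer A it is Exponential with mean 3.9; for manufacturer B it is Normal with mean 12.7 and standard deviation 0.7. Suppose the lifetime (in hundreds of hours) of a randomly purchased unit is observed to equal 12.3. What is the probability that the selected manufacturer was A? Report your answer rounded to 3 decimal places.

Likelihoods f(12.3 | ·): A: 0.0109455; B: 0.484068.
Posterior ∝ prior × likelihood. Numerator for A: 0.2·0.0109455 = 0.00218911.
Normalizing constant: 0.2·0.0109455 + 0.8·0.484068 = 0.389444.
P(A | observation) = 0.00218911 / 0.389444 = 0.00562112.

0.006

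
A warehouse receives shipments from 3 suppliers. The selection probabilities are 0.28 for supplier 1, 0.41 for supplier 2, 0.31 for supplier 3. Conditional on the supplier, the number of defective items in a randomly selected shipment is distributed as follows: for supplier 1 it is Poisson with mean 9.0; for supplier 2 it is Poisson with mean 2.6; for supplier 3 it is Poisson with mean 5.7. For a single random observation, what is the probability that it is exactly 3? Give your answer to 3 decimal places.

Conditional on each supplier, P(X = 3): 1: 0.0149943; 2: 0.217572; 3: 0.103275.
By total probability, P(X = 3) = 0.28·0.0149943 + 0.41·0.217572 + 0.31·0.103275 = 0.125418.

0.125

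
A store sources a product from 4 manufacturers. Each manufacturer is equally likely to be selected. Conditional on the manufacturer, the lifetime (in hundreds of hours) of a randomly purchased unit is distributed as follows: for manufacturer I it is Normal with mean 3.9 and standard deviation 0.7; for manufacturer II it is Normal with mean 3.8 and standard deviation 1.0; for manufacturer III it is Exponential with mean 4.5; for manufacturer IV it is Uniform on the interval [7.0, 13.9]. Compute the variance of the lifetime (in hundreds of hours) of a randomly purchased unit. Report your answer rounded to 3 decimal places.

Per component, I: μ=3.9, E[X²]=15.7; II: μ=3.8, E[X²]=15.44; III: μ=4.5, E[X²]=40.5; IV: μ=10.45, E[X²]=113.17.
E[X] = 0.25·3.9 + 0.25·3.8 + 0.25·4.5 + 0.25·10.45 = 5.6625.
E[X²] = 0.25·15.7 + 0.25·15.44 + 0.25·40.5 + 0.25·113.17 = 46.2025.
Var(X) = E[X²] − (E[X])² = 46.2025 − 32.0639 = 14.1386.

14.139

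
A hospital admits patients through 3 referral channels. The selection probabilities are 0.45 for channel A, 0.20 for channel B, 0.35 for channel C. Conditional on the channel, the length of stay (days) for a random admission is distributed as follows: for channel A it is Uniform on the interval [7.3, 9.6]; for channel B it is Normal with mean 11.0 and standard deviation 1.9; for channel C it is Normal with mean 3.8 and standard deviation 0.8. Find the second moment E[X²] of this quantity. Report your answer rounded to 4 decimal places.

62.5295

For each component E[X²] = Var + (mean)², giving A: 71.8433; B: 124.61; C: 15.08.
Overall E[X²] = 0.45·71.8433 + 0.2·124.61 + 0.35·15.08 = 62.5295.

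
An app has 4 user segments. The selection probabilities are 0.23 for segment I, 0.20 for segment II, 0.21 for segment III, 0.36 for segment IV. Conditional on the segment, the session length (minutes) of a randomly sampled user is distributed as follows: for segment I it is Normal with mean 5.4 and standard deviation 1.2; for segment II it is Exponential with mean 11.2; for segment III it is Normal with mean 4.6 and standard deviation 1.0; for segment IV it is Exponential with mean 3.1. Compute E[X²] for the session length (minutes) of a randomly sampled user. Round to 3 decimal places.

For each component E[X²] = Var + (mean)², giving I: 30.6; II: 250.88; III: 22.16; IV: 19.22.
Overall E[X²] = 0.23·30.6 + 0.2·250.88 + 0.21·22.16 + 0.36·19.22 = 68.7868.

68.787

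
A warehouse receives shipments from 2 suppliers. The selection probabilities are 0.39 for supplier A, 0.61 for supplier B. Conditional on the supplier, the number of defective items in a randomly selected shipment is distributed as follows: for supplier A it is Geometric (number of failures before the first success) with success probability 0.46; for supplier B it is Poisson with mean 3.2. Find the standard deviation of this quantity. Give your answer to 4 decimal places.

1.9809

Per component, A: μ=1.17391, E[X²]=3.93006; B: μ=3.2, E[X²]=13.44.
E[X] = 0.39·1.17391 + 0.61·3.2 = 2.40983.
E[X²] = 0.39·3.93006 + 0.61·13.44 = 9.73112.
Var(X) = E[X²] − (E[X])² = 9.73112 − 5.80726 = 3.92386.
SD(X) = √3.92386 = 1.98087.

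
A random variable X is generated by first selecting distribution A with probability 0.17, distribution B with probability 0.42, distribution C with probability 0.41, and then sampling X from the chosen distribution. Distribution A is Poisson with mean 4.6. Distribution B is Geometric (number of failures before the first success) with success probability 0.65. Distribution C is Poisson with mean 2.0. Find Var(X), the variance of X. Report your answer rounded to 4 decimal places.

3.9668

Per component, A: μ=4.6, E[X²]=25.76; B: μ=0.538462, E[X²]=1.11834; C: μ=2, E[X²]=6.
E[X] = 0.17·4.6 + 0.42·0.538462 + 0.41·2 = 1.82815.
E[X²] = 0.17·25.76 + 0.42·1.11834 + 0.41·6 = 7.3089.
Var(X) = E[X²] − (E[X])² = 7.3089 − 3.34215 = 3.96676.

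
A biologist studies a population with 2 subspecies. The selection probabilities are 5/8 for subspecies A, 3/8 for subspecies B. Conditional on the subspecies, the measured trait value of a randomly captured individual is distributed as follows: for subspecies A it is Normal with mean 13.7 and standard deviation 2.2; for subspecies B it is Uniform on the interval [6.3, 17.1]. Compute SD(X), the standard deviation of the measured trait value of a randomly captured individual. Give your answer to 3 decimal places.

2.758

Per component, A: μ=13.7, E[X²]=192.53; B: μ=11.7, E[X²]=146.61.
E[X] = 0.625·13.7 + 0.375·11.7 = 12.95.
E[X²] = 0.625·192.53 + 0.375·146.61 = 175.31.
Var(X) = E[X²] − (E[X])² = 175.31 − 167.702 = 7.6075.
SD(X) = √7.6075 = 2.75817.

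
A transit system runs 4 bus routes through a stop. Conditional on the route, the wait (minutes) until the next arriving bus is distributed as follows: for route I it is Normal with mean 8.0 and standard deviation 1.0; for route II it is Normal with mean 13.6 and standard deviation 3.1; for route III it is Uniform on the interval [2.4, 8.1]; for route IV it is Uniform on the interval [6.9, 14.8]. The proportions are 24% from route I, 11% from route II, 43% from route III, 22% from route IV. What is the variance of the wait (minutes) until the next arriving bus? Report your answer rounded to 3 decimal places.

12.090

Per component, I: μ=8, E[X²]=65; II: μ=13.6, E[X²]=194.57; III: μ=5.25, E[X²]=30.27; IV: μ=10.85, E[X²]=122.923.
E[X] = 0.24·8 + 0.11·13.6 + 0.43·5.25 + 0.22·10.85 = 8.0605.
E[X²] = 0.24·65 + 0.11·194.57 + 0.43·30.27 + 0.22·122.923 = 77.0619.
Var(X) = E[X²] − (E[X])² = 77.0619 − 64.9717 = 12.0903.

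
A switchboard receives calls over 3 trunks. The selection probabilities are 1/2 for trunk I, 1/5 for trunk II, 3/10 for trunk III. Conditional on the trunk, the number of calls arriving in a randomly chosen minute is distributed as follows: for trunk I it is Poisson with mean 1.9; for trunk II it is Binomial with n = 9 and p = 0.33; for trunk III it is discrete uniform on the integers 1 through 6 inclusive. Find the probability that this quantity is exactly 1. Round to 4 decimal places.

Conditional on each trunk, P(X = 1): I: 0.28418; II: 0.120602; III: 0.166667.
By total probability, P(X = 1) = 0.5·0.28418 + 0.2·0.120602 + 0.3·0.166667 = 0.216211.

0.2162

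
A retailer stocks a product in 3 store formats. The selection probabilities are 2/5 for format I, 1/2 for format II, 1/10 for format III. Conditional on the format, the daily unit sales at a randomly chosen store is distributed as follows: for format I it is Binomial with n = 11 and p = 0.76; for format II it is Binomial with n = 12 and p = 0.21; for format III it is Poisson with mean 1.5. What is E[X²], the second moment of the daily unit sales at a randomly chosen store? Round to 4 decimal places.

For each component E[X²] = Var + (mean)², giving I: 71.896; II: 8.3412; III: 3.75.
Overall E[X²] = 0.4·71.896 + 0.5·8.3412 + 0.1·3.75 = 33.304.

33.3040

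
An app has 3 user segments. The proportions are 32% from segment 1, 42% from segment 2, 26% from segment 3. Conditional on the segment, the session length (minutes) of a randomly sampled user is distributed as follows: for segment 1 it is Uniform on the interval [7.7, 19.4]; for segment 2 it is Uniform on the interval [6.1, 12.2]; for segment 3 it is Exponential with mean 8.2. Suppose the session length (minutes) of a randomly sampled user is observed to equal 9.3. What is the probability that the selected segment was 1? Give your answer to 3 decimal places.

Likelihoods f(9.3 | ·): 1: 0.0854701; 2: 0.163934; 3: 0.0392313.
Posterior ∝ prior × likelihood. Numerator for 1: 0.32·0.0854701 = 0.0273504.
Normalizing constant: 0.32·0.0854701 + 0.42·0.163934 + 0.26·0.0392313 = 0.106403.
P(1 | observation) = 0.0273504 / 0.106403 = 0.257046.

0.257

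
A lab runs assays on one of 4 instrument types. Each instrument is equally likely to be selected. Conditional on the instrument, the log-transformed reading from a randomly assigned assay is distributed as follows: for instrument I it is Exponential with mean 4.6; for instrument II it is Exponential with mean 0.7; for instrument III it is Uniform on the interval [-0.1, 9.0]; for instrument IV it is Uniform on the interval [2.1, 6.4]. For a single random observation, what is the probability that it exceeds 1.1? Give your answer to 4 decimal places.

0.7158

Conditional on each instrument, P(X > 1.1): I: 0.787312; II: 0.207748; III: 0.868132; IV: 1.
By total probability, P(X > 1.1) = 0.25·0.787312 + 0.25·0.207748 + 0.25·0.868132 + 0.25·1 = 0.715798.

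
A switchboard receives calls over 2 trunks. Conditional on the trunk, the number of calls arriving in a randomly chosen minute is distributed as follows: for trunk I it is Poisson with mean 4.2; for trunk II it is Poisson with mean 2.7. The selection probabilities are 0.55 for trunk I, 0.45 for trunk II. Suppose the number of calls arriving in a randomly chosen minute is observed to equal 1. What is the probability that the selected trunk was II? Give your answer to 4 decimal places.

Likelihoods P(X=1 | ·): I: 0.0629814; II: 0.181455.
Posterior ∝ prior × likelihood. Numerator for II: 0.45·0.181455 = 0.0816547.
Normalizing constant: 0.55·0.0629814 + 0.45·0.181455 = 0.116294.
P(II | observation) = 0.0816547 / 0.116294 = 0.702137.

0.7021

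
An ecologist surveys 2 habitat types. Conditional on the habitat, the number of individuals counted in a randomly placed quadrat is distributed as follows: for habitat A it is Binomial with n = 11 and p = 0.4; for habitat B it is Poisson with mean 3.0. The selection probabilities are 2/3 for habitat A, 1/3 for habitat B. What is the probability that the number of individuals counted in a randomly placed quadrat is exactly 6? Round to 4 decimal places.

0.1149

Conditional on each habitat, P(X = 6): A: 0.147149; B: 0.0504094.
By total probability, P(X = 6) = 0.666667·0.147149 + 0.333333·0.0504094 = 0.114903.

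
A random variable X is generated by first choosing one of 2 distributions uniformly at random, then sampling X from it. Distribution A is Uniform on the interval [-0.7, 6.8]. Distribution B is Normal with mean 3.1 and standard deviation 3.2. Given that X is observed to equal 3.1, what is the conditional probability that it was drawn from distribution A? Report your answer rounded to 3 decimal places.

0.517

Likelihoods f(3.1 | ·): A: 0.133333; B: 0.124669.
Posterior ∝ prior × likelihood. Numerator for A: 0.5·0.133333 = 0.0666667.
Normalizing constant: 0.5·0.133333 + 0.5·0.124669 = 0.129001.
P(A | observation) = 0.0666667 / 0.129001 = 0.51679.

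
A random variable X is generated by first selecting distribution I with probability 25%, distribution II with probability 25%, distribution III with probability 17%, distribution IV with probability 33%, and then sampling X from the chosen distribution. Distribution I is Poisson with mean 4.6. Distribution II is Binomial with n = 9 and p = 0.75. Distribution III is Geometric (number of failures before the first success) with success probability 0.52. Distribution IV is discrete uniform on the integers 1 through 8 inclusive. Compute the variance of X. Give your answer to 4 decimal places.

7.0489

Per component, I: μ=4.6, E[X²]=25.76; II: μ=6.75, E[X²]=47.25; III: μ=0.923077, E[X²]=2.62722; IV: μ=4.5, E[X²]=25.5.
E[X] = 0.25·4.6 + 0.25·6.75 + 0.17·0.923077 + 0.33·4.5 = 4.47942.
E[X²] = 0.25·25.76 + 0.25·47.25 + 0.17·2.62722 + 0.33·25.5 = 27.1141.
Var(X) = E[X²] − (E[X])² = 27.1141 − 20.0652 = 7.0489.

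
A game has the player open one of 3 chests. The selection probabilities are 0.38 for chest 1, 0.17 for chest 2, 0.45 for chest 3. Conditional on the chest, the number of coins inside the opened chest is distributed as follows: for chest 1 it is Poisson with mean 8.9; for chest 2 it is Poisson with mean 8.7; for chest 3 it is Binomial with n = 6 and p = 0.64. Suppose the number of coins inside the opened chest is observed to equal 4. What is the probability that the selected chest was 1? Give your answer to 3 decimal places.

Likelihoods P(X=4 | ·): 1: 0.0356556; 2: 0.0397653; 3: 0.326149.
Posterior ∝ prior × likelihood. Numerator for 1: 0.38·0.0356556 = 0.0135491.
Normalizing constant: 0.38·0.0356556 + 0.17·0.0397653 + 0.45·0.326149 = 0.167076.
P(1 | observation) = 0.0135491 / 0.167076 = 0.0810955.

0.081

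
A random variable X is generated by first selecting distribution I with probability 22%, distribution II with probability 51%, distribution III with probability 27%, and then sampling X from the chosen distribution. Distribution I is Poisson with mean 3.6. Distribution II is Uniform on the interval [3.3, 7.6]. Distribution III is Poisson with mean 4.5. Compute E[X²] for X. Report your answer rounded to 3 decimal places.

26.260

For each component E[X²] = Var + (mean)², giving I: 16.56; II: 31.2433; III: 24.75.
Overall E[X²] = 0.22·16.56 + 0.51·31.2433 + 0.27·24.75 = 26.2598.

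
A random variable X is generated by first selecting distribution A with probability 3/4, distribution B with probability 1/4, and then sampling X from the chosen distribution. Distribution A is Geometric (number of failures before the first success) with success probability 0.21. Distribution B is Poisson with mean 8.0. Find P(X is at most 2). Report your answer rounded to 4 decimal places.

0.3837

Conditional on each component, P(X ≤ 2): A: 0.506961; B: 0.013754.
By total probability, P(X ≤ 2) = 0.75·0.506961 + 0.25·0.013754 = 0.383659.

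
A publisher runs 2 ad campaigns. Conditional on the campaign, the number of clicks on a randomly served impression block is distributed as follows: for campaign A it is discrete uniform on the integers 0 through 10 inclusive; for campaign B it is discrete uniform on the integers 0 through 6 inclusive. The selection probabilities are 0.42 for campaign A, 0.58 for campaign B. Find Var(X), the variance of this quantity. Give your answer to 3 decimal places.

Per component, A: μ=5, E[X²]=35; B: μ=3, E[X²]=13.
E[X] = 0.42·5 + 0.58·3 = 3.84.
E[X²] = 0.42·35 + 0.58·13 = 22.24.
Var(X) = E[X²] − (E[X])² = 22.24 − 14.7456 = 7.4944.

7.494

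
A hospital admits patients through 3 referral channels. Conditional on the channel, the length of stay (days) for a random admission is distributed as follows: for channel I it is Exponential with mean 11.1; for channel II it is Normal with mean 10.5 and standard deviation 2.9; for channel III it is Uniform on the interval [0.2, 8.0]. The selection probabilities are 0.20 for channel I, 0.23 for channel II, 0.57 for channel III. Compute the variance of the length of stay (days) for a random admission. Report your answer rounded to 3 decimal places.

40.439

Per component, I: μ=11.1, E[X²]=246.42; II: μ=10.5, E[X²]=118.66; III: μ=4.1, E[X²]=21.88.
E[X] = 0.2·11.1 + 0.23·10.5 + 0.57·4.1 = 6.972.
E[X²] = 0.2·246.42 + 0.23·118.66 + 0.57·21.88 = 89.0474.
Var(X) = E[X²] − (E[X])² = 89.0474 − 48.6088 = 40.4386.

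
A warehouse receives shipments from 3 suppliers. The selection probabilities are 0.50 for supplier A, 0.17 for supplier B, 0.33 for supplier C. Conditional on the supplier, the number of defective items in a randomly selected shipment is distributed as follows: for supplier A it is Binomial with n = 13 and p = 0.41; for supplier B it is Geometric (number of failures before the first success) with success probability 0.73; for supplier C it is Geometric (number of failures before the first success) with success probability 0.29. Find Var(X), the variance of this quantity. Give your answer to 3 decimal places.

Per component, A: μ=5.33, E[X²]=31.5536; B: μ=0.369863, E[X²]=0.64346; C: μ=2.44828, E[X²]=14.4364.
E[X] = 0.5·5.33 + 0.17·0.369863 + 0.33·2.44828 = 3.53581.
E[X²] = 0.5·31.5536 + 0.17·0.64346 + 0.33·14.4364 = 20.6502.
Var(X) = E[X²] − (E[X])² = 20.6502 − 12.5019 = 8.14826.

8.148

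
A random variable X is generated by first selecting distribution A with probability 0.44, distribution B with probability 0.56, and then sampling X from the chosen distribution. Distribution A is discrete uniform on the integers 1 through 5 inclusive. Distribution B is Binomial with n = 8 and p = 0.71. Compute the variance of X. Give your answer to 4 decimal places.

3.5722

Per component, A: μ=3, E[X²]=11; B: μ=5.68, E[X²]=33.9096.
E[X] = 0.44·3 + 0.56·5.68 = 4.5008.
E[X²] = 0.44·11 + 0.56·33.9096 = 23.8294.
Var(X) = E[X²] − (E[X])² = 23.8294 − 20.2572 = 3.57218.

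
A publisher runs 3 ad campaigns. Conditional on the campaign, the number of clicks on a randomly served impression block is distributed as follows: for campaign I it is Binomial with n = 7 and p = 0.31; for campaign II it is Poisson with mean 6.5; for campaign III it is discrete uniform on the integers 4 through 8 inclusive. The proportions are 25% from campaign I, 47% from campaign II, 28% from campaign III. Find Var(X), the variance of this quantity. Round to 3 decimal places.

Per component, I: μ=2.17, E[X²]=6.2062; II: μ=6.5, E[X²]=48.75; III: μ=6, E[X²]=38.
E[X] = 0.25·2.17 + 0.47·6.5 + 0.28·6 = 5.2775.
E[X²] = 0.25·6.2062 + 0.47·48.75 + 0.28·38 = 35.1041.
Var(X) = E[X²] − (E[X])² = 35.1041 − 27.852 = 7.25204.

7.252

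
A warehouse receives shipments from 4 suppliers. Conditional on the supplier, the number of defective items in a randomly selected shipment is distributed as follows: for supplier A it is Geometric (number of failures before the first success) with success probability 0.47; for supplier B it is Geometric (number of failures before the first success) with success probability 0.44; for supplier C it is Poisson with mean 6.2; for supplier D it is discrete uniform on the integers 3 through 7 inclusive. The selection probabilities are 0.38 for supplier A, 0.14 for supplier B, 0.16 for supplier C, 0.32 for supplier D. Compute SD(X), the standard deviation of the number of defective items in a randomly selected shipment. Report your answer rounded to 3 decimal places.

Per component, A: μ=1.12766, E[X²]=3.67089; B: μ=1.27273, E[X²]=4.5124; C: μ=6.2, E[X²]=44.64; D: μ=5, E[X²]=27.
E[X] = 0.38·1.12766 + 0.14·1.27273 + 0.16·6.2 + 0.32·5 = 3.19869.
E[X²] = 0.38·3.67089 + 0.14·4.5124 + 0.16·44.64 + 0.32·27 = 17.8091.
Var(X) = E[X²] − (E[X])² = 17.8091 − 10.2316 = 7.57744.
SD(X) = √7.57744 = 2.75272.

2.753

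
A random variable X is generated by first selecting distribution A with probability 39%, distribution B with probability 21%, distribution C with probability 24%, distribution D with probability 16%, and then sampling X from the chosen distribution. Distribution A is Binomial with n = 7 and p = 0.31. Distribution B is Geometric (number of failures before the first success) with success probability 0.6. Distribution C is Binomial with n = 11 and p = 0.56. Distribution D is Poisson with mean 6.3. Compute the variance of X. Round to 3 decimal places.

7.803

Per component, A: μ=2.17, E[X²]=6.2062; B: μ=0.666667, E[X²]=1.55556; C: μ=6.16, E[X²]=40.656; D: μ=6.3, E[X²]=45.99.
E[X] = 0.39·2.17 + 0.21·0.666667 + 0.24·6.16 + 0.16·6.3 = 3.4727.
E[X²] = 0.39·6.2062 + 0.21·1.55556 + 0.24·40.656 + 0.16·45.99 = 19.8629.
Var(X) = E[X²] − (E[X])² = 19.8629 − 12.0596 = 7.80328.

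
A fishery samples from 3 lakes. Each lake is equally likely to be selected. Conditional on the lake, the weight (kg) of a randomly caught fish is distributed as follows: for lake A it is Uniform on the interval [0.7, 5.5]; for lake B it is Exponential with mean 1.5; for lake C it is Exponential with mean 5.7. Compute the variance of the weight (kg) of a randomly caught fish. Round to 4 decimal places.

15.2156

Per component, A: μ=3.1, E[X²]=11.53; B: μ=1.5, E[X²]=4.5; C: μ=5.7, E[X²]=64.98.
E[X] = 0.333333·3.1 + 0.333333·1.5 + 0.333333·5.7 = 3.43333.
E[X²] = 0.333333·11.53 + 0.333333·4.5 + 0.333333·64.98 = 27.0033.
Var(X) = E[X²] − (E[X])² = 27.0033 − 11.7878 = 15.2156.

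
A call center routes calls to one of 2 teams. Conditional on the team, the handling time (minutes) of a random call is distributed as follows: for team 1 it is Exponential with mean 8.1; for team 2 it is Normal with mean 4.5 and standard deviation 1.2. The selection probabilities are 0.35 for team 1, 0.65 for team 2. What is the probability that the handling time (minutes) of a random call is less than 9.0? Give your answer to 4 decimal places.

0.8847

Conditional on each team, P(X < 9.0): 1: 0.670807; 2: 0.999912.
By total probability, P(X < 9.0) = 0.35·0.670807 + 0.65·0.999912 = 0.884725.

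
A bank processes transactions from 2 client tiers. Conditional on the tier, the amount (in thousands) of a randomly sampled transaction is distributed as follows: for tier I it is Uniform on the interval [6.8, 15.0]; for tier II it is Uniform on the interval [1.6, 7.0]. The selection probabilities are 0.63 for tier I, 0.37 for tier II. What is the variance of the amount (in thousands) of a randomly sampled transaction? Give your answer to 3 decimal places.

14.583

Per component, I: μ=10.9, E[X²]=124.413; II: μ=4.3, E[X²]=20.92.
E[X] = 0.63·10.9 + 0.37·4.3 = 8.458.
E[X²] = 0.63·124.413 + 0.37·20.92 = 86.1208.
Var(X) = E[X²] − (E[X])² = 86.1208 − 71.5378 = 14.583.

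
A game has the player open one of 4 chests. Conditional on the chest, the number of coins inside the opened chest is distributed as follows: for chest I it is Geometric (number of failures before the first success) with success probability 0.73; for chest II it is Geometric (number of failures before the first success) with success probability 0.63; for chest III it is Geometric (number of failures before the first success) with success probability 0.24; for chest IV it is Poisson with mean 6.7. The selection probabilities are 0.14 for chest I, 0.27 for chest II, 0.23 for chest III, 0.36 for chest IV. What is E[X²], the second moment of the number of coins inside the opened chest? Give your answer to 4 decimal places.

24.3484

For each component E[X²] = Var + (mean)², giving I: 0.64346; II: 1.27715; III: 23.2222; IV: 51.59.
Overall E[X²] = 0.14·0.64346 + 0.27·1.27715 + 0.23·23.2222 + 0.36·51.59 = 24.3484.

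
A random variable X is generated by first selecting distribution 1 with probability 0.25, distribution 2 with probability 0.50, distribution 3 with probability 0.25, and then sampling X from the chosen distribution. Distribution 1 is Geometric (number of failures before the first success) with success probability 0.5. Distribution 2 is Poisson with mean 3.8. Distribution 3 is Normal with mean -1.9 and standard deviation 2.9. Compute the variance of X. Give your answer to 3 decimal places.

10.069

Per component, 1: μ=1, E[X²]=3; 2: μ=3.8, E[X²]=18.24; 3: μ=-1.9, E[X²]=12.02.
E[X] = 0.25·1 + 0.5·3.8 + 0.25·-1.9 = 1.675.
E[X²] = 0.25·3 + 0.5·18.24 + 0.25·12.02 = 12.875.
Var(X) = E[X²] − (E[X])² = 12.875 − 2.80562 = 10.0694.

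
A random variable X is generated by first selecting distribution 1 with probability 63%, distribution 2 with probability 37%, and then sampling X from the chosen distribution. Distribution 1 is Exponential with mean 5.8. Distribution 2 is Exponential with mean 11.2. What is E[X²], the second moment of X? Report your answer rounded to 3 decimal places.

135.212

For each component E[X²] = Var + (mean)², giving 1: 67.28; 2: 250.88.
Overall E[X²] = 0.63·67.28 + 0.37·250.88 = 135.212.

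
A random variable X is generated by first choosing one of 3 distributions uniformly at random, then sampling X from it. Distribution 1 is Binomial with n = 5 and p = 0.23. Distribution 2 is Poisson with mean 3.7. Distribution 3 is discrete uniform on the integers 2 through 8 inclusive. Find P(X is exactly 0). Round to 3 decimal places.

0.098

Conditional on each component, P(X = 0): 1: 0.270678; 2: 0.0247235; 3: 0.
By total probability, P(X = 0) = 0.333333·0.270678 + 0.333333·0.0247235 + 0.333333·0 = 0.0984673.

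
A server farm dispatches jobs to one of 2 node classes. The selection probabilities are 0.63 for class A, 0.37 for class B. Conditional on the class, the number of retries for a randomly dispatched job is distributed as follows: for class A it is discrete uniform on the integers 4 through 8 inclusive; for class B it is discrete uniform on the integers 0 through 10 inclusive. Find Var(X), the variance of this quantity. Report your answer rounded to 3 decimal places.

Per component, A: μ=6, E[X²]=38; B: μ=5, E[X²]=35.
E[X] = 0.63·6 + 0.37·5 = 5.63.
E[X²] = 0.63·38 + 0.37·35 = 36.89.
Var(X) = E[X²] − (E[X])² = 36.89 − 31.6969 = 5.1931.

5.193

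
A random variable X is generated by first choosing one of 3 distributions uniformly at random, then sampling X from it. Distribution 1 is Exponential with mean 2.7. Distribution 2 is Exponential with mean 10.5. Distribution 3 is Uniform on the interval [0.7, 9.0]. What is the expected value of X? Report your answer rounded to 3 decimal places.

6.017

Component means — 1: 2.7; 2: 10.5; 3: 4.85.
E[X] = 0.333333·2.7 + 0.333333·10.5 + 0.333333·4.85 = 6.01667.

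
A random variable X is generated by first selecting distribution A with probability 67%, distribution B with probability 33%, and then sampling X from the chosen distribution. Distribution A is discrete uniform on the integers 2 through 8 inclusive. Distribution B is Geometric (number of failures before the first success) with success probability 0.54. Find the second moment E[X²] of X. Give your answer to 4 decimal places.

For each component E[X²] = Var + (mean)², giving A: 29; B: 2.30316.
Overall E[X²] = 0.67·29 + 0.33·2.30316 = 20.19.

20.1900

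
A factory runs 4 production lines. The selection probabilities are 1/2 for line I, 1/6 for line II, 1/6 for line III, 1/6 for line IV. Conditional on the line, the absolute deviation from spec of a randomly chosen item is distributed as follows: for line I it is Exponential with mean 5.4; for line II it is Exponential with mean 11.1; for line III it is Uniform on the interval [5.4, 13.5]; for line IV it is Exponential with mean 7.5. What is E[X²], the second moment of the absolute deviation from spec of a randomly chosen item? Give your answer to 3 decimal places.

104.775

For each component E[X²] = Var + (mean)², giving I: 58.32; II: 246.42; III: 94.77; IV: 112.5.
Overall E[X²] = 0.5·58.32 + 0.166667·246.42 + 0.166667·94.77 + 0.166667·112.5 = 104.775.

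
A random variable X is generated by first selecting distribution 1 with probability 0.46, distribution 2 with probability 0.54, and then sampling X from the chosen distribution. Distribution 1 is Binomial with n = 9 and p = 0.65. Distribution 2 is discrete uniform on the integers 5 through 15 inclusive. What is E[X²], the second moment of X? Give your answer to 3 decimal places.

For each component E[X²] = Var + (mean)², giving 1: 36.27; 2: 110.
Overall E[X²] = 0.46·36.27 + 0.54·110 = 76.0842.

76.084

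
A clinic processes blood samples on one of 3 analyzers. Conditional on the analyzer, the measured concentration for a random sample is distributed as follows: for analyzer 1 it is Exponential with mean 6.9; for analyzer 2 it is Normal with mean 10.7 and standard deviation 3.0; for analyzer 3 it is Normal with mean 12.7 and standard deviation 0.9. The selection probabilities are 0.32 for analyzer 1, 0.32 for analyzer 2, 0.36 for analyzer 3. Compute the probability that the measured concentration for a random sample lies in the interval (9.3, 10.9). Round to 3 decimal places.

Conditional on each analyzer, P(9.3 < X < 10.9): 1: 0.0537696; 2: 0.206207; 3: 0.022671.
By total probability, P(9.3 < X < 10.9) = 0.32·0.0537696 + 0.32·0.206207 + 0.36·0.022671 = 0.0913542.

0.091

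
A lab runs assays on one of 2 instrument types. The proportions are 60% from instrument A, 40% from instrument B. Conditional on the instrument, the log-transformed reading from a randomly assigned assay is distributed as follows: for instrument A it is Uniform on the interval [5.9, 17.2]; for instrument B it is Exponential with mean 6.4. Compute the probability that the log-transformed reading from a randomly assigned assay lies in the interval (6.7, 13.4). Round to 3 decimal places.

0.447

Conditional on each instrument, P(6.7 < X < 13.4): A: 0.59292; B: 0.227809.
By total probability, P(6.7 < X < 13.4) = 0.6·0.59292 + 0.4·0.227809 = 0.446876.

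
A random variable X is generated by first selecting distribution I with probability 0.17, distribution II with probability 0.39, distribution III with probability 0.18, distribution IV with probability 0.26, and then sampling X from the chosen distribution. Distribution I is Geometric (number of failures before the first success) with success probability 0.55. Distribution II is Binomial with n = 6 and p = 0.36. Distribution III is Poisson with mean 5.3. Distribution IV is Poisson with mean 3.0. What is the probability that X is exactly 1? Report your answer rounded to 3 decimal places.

0.176

Conditional on each component, P(X = 1): I: 0.2475; II: 0.231928; III: 0.0264554; IV: 0.149361.
By total probability, P(X = 1) = 0.17·0.2475 + 0.39·0.231928 + 0.18·0.0264554 + 0.26·0.149361 = 0.176123.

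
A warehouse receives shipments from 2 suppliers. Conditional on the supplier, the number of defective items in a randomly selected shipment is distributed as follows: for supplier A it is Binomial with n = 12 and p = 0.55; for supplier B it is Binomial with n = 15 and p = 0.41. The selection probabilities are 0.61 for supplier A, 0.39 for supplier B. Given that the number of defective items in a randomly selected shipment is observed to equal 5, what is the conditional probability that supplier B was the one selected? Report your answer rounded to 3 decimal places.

Likelihoods P(X=5 | ·): A: 0.148945; B: 0.177826.
Posterior ∝ prior × likelihood. Numerator for B: 0.39·0.177826 = 0.0693521.
Normalizing constant: 0.61·0.148945 + 0.39·0.177826 = 0.160209.
P(B | observation) = 0.0693521 / 0.160209 = 0.432886.

0.433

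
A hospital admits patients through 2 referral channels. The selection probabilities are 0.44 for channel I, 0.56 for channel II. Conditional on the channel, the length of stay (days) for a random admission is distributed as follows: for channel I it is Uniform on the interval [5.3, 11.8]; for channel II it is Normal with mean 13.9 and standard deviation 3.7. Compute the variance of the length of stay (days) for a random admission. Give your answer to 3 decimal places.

Per component, I: μ=8.55, E[X²]=76.6233; II: μ=13.9, E[X²]=206.9.
E[X] = 0.44·8.55 + 0.56·13.9 = 11.546.
E[X²] = 0.44·76.6233 + 0.56·206.9 = 149.578.
Var(X) = E[X²] − (E[X])² = 149.578 − 133.31 = 16.2682.

16.268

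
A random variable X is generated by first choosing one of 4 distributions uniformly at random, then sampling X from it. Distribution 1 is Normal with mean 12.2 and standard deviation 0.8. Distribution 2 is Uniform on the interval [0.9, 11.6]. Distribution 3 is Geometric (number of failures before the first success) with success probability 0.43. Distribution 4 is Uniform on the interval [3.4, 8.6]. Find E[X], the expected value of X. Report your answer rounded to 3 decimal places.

6.444

Component means — 1: 12.2; 2: 6.25; 3: 1.32558; 4: 6.
E[X] = 0.25·12.2 + 0.25·6.25 + 0.25·1.32558 + 0.25·6 = 6.4439.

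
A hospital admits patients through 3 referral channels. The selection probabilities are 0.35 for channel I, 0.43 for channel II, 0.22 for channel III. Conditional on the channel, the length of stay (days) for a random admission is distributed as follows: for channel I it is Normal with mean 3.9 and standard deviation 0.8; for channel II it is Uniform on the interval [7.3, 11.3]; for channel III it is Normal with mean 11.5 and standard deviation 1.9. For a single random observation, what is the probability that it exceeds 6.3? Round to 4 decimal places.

Conditional on each channel, P(X > 6.3): I: 0.0013499; II: 1; III: 0.996898.
By total probability, P(X > 6.3) = 0.35·0.0013499 + 0.43·1 + 0.22·0.996898 = 0.64979.

0.6498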